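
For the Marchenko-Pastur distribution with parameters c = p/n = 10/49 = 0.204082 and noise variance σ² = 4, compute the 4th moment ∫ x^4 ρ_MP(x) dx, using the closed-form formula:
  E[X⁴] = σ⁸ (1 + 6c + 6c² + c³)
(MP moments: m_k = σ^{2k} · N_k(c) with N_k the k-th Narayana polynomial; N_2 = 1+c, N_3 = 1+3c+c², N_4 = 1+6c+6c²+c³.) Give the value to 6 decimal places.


E[X⁴] = σ⁸ (1 + 6c + 6c² + c³) (fourth MP moment). With σ² = 4 (so σ⁸ = 256) and c = 10/49 = 0.204082: E[X⁴] = 256 · (1 + 6·0.204082 + 6·(0.204082)² + (0.204082)³) = 256 · 2.482886.

So E[X^4] = 635.618696.


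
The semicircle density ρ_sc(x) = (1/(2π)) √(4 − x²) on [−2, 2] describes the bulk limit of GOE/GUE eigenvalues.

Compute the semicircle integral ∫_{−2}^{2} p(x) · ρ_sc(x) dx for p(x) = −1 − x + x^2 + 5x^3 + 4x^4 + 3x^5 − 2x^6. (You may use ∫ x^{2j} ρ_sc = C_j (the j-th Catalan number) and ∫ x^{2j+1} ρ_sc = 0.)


Write p(x) = Σ a_i x^i, split into monomials and integrate each against ρ_sc separately.
Using ∫ x^{2j} ρ_sc = C_j = (1/(j+1)) C(2j, j) (Catalan numbers) and ∫ x^{2j+1} ρ_sc = 0 (odd monomials vanish by symmetry):
  i = 0 (even): a_0 · C_{0} = -1 · 1 = -1
  i = 1 (odd): ∫ x^1 ρ_sc = 0 (vanishes)
  i = 2 (even): a_2 · C_{1} = 1 · 1 = 1
  i = 3 (odd): ∫ x^3 ρ_sc = 0 (vanishes)
  i = 4 (even): a_4 · C_{2} = 4 · 2 = 8
  i = 5 (odd): ∫ x^5 ρ_sc = 0 (vanishes)
  i = 6 (even): a_6 · C_{3} = -2 · 5 = -10

Summing the contributions: ∫_{−2}^{2} p(x) ρ_sc(x) dx = (-1) + 1 + 8 + (-10) = -2.


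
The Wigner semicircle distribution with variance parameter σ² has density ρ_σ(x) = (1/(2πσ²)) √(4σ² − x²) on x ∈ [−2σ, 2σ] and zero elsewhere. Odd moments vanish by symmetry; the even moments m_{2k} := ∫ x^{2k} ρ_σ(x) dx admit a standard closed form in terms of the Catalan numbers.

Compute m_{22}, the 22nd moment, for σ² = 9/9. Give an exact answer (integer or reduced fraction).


By the scaled semicircle moment identity, m_{2k} = σ^{2k} · C_k with k = 11.
C_11 = (1/(k+1)) · C(2k, k) = (1/12) · C(22, 11) = (1/12) · 705432 = 58786.
σ^{2k} = (σ²)^k = (9/9)^11 = 1.

Therefore m_{22} = σ^{22} · C_11 = 1 · 58786 = 58786.


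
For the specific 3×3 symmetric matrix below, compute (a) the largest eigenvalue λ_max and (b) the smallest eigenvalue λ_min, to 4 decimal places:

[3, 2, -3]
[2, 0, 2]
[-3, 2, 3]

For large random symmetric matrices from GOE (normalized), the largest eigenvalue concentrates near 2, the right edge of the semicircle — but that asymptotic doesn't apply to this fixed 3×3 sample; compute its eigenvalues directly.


Since M is real symmetric, all three eigenvalues are real; they are the roots of det(λI − M) = λ³ − (tr M) λ² + s λ − det M, where s is the sum of the principal 2×2 minors.
tr M = 3 + 0 + 3 = 6.
s = (3·0 − 2²) + (3·3 − (-3)²) + (0·3 − 2²) = -4 + 0 + (-4) = -8.
det M (expand along row 1) = 3·(-4) − 2·12 + (-3)·4 = -48.
Characteristic polynomial: λ³ − 6λ² − 8λ + 48 = 0.
Substitute λ = y + (tr M)/3 = y + 2.000000 to remove the quadratic term: y³ + p·y + q = 0 with p = s − (tr M)²/3 = -20.000000 and q = −2(tr M)³/27 + (tr M)·s/3 − det M = 16.000000.
Three real roots ⇒ use the trigonometric (Viète) form: r = 2√(−p/3) = 5.163978, φ = arccos(3q/(p·r)) = arccos(-0.464758) = 2.054158 rad.
y_k = r·cos(φ/3 − 2πk/3) for k = 0, 1, 2 gives y = 4.000000, 0.828427, -4.828427.
λ_k = y_k + 2.000000 gives λ = 6.0000, 2.8284, -2.8284 (check: the sum is 6.0000 = tr M).

Hence λ_max = 6.0000 and λ_min = -2.8284.


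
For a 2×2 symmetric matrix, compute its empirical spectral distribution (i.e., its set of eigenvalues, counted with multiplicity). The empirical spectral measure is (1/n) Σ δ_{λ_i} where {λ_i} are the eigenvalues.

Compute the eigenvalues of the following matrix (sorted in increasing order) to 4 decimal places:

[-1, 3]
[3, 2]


Since M is real symmetric, both eigenvalues are real; they are the roots of det(λI − M) = λ² − (tr M) λ + det M.
tr M = -1 + 2 = 1.
det M = (-1)·2 − 3² = -2 − 9 = -11.
Characteristic polynomial: λ² − λ − 11 = 0.
Discriminant Δ = (tr M)² − 4·det M = 1 − (-44) = 45; √Δ = 6.708204.
λ = (tr M ± √Δ)/2 = (1 ± 6.708204)/2, giving (tr M − √Δ)/2 = -2.8541 and (tr M + √Δ)/2 = 3.8541.

Eigenvalues sorted in increasing order: [-2.8541, 3.8541].


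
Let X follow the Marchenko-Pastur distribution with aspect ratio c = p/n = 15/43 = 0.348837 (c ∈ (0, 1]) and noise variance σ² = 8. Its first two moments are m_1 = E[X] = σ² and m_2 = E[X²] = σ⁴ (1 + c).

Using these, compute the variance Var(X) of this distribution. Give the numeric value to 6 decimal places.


m_1 = E[X] = σ² = 8, so m_1² = 64.
m_2 = E[X²] = σ⁴ (1 + c) = 64 · (1 + 0.348837) = 64 · 1.348837 = 86.325581.
(Note m_2 − m_1² simplifies to c · σ⁴ = 0.348837 · 64.)

Var(X) = m_2 − m_1² = 86.325581 − 64 = 22.325581.


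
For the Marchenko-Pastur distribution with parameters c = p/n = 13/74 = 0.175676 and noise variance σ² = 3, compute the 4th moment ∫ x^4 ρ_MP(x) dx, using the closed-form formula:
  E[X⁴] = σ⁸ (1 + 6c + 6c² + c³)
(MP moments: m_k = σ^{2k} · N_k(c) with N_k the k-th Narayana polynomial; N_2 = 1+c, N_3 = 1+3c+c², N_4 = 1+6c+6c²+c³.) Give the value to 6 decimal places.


E[X⁴] = σ⁸ (1 + 6c + 6c² + c³) (fourth MP moment). With σ² = 3 (so σ⁸ = 81) and c = 13/74 = 0.175676: E[X⁴] = 81 · (1 + 6·0.175676 + 6·(0.175676)² + (0.175676)³) = 81 · 2.244647.

So E[X^4] = 181.816440.


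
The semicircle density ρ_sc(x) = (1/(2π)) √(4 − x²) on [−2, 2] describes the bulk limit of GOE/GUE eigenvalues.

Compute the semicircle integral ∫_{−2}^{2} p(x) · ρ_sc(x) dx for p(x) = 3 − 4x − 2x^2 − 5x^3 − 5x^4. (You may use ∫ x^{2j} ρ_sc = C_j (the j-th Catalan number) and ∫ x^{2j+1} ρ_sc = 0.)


Write p(x) = Σ a_i x^i, split into monomials and integrate each against ρ_sc separately.
Using ∫ x^{2j} ρ_sc = C_j = (1/(j+1)) C(2j, j) (Catalan numbers) and ∫ x^{2j+1} ρ_sc = 0 (odd monomials vanish by symmetry):
  i = 0 (even): a_0 · C_{0} = 3 · 1 = 3
  i = 1 (odd): ∫ x^1 ρ_sc = 0 (vanishes)
  i = 2 (even): a_2 · C_{1} = -2 · 1 = -2
  i = 3 (odd): ∫ x^3 ρ_sc = 0 (vanishes)
  i = 4 (even): a_4 · C_{2} = -5 · 2 = -10

Summing the contributions: ∫_{−2}^{2} p(x) ρ_sc(x) dx = 3 + (-2) + (-10) = -9.


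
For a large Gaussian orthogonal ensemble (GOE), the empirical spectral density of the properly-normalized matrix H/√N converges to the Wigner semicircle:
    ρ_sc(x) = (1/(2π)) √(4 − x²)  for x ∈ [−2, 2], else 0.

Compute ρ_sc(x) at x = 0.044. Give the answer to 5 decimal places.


ρ_sc(x) = (1/(2π)) √(4 − x²). With x = 0.044:
  4 − x² = 4 − (0.044)² = 4 − 0.001936 = 3.998064.
  √(4 − x²) = 1.999516.
  1/(2π) = 0.159155.
  ρ_sc(0.044) = 0.159155 · 1.999516 = 0.318233.

Rounded to 5 decimal places: ρ_sc(0.044) ≈ 0.31823.


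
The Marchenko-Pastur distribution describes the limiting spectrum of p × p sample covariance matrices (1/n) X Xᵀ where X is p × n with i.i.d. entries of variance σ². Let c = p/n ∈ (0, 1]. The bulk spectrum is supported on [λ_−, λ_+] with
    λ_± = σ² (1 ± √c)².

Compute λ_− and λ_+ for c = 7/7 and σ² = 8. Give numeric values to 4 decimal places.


c = 7/7 = 1.000000; √c = 1.000000.
λ_− = σ² (1 − √c)² = 8 · (1 − 1.000000)² = 8 · (0.000000)² = 0.000000.
λ_+ = σ² (1 + √c)² = 8 · (1 + 1.000000)² = 8 · (2.000000)² = 32.000000.

Rounded to 4 decimal places: λ_− ≈ 0.0000, λ_+ ≈ 32.0000.


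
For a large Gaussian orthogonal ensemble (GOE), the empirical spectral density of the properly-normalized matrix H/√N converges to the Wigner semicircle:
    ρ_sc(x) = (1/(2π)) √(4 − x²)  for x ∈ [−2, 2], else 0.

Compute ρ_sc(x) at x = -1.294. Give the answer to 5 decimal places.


ρ_sc(x) = (1/(2π)) √(4 − x²). With x = -1.294:
  4 − x² = 4 − (-1.294)² = 4 − 1.674436 = 2.325564.
  √(4 − x²) = 1.524980.
  1/(2π) = 0.159155.
  ρ_sc(-1.294) = 0.159155 · 1.524980 = 0.242708.

Rounded to 5 decimal places: ρ_sc(-1.294) ≈ 0.24271.


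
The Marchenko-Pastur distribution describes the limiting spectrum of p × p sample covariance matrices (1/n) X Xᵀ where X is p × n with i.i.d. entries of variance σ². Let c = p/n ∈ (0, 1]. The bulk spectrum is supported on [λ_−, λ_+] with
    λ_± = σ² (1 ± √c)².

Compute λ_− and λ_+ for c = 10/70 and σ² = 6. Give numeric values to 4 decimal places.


c = 10/70 = 0.142857; √c = 0.377964.
λ_− = σ² (1 − √c)² = 6 · (1 − 0.377964)² = 6 · (0.622036)² = 2.321569.
λ_+ = σ² (1 + √c)² = 6 · (1 + 0.377964)² = 6 · (1.377964)² = 11.392717.

Rounded to 4 decimal places: λ_− ≈ 2.3216, λ_+ ≈ 11.3927.


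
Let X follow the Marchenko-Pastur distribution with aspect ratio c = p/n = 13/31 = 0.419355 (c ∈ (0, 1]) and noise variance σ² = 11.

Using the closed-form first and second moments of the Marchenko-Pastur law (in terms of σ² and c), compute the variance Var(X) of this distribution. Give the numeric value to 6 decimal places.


Recall the MP moments m_1 = E[X] = σ² and m_2 = E[X²] = σ⁴ (1 + c).
m_1 = E[X] = σ² = 11, so m_1² = 121.
m_2 = E[X²] = σ⁴ (1 + c) = 121 · (1 + 0.419355) = 121 · 1.419355 = 171.741935.
(Note m_2 − m_1² simplifies to c · σ⁴ = 0.419355 · 121.)

Var(X) = m_2 − m_1² = 171.741935 − 121 = 50.741935.


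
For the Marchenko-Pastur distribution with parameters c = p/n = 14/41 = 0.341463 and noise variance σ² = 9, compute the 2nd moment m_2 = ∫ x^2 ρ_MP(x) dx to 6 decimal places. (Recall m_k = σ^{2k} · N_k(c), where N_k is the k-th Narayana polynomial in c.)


E[X²] = σ⁴ (1 + c) (second MP moment). With σ² = 9 (so σ⁴ = 81) and c = 14/41 = 0.341463: E[X²] = 81 · (1 + 0.341463) = 81 · 1.341463.

So E[X^2] = 108.658537.


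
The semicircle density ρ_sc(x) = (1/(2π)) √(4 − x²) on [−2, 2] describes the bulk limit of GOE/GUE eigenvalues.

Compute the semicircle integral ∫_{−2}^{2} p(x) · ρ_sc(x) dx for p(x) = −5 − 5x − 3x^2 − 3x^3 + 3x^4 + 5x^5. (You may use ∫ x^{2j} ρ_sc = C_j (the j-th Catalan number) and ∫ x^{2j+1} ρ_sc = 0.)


Write p(x) = Σ a_i x^i, split into monomials and integrate each against ρ_sc separately.
Using ∫ x^{2j} ρ_sc = C_j = (1/(j+1)) C(2j, j) (Catalan numbers) and ∫ x^{2j+1} ρ_sc = 0 (odd monomials vanish by symmetry):
  i = 0 (even): a_0 · C_{0} = -5 · 1 = -5
  i = 1 (odd): ∫ x^1 ρ_sc = 0 (vanishes)
  i = 2 (even): a_2 · C_{1} = -3 · 1 = -3
  i = 3 (odd): ∫ x^3 ρ_sc = 0 (vanishes)
  i = 4 (even): a_4 · C_{2} = 3 · 2 = 6
  i = 5 (odd): ∫ x^5 ρ_sc = 0 (vanishes)

Summing the contributions: ∫_{−2}^{2} p(x) ρ_sc(x) dx = (-5) + (-3) + 6 = -2.


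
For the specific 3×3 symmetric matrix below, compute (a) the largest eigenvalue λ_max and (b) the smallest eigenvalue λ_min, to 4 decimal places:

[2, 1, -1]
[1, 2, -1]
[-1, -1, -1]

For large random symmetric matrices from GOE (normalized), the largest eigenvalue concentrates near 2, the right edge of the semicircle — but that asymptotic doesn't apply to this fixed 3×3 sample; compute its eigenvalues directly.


Since M is real symmetric, all three eigenvalues are real; they are the roots of det(λI − M) = λ³ − (tr M) λ² + s λ − det M, where s is the sum of the principal 2×2 minors.
tr M = 2 + 2 + (-1) = 3.
s = (2·2 − 1²) + (2·(-1) − (-1)²) + (2·(-1) − (-1)²) = 3 + (-3) + (-3) = -3.
det M (expand along row 1) = 2·(-3) − 1·(-2) + (-1)·1 = -5.
Characteristic polynomial: λ³ − 3λ² − 3λ + 5 = 0.
Substitute λ = y + (tr M)/3 = y + 1.000000 to remove the quadratic term: y³ + p·y + q = 0 with p = s − (tr M)²/3 = -6.000000 and q = −2(tr M)³/27 + (tr M)·s/3 − det M = 0.000000.
Three real roots ⇒ use the trigonometric (Viète) form: r = 2√(−p/3) = 2.828427, φ = arccos(3q/(p·r)) = arccos(0.000000) = 1.570796 rad.
y_k = r·cos(φ/3 − 2πk/3) for k = 0, 1, 2 gives y = 2.449490, 0.000000, -2.449490.
λ_k = y_k + 1.000000 gives λ = 3.4495, 1.0000, -1.4495 (check: the sum is 3.0000 = tr M).

Hence λ_max = 3.4495 and λ_min = -1.4495.


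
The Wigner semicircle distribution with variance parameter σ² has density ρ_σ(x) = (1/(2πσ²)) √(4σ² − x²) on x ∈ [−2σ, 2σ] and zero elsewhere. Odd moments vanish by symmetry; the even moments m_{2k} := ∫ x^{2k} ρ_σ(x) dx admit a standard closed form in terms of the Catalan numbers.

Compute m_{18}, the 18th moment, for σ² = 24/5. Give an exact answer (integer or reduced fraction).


By the scaled semicircle moment identity, m_{2k} = σ^{2k} · C_k with k = 9.
C_9 = (1/(k+1)) · C(2k, k) = (1/10) · C(18, 9) = (1/10) · 48620 = 4862.
σ^{2k} = (σ²)^k = (24/5)^9 = 2641807540224/1953125.

Therefore m_{18} = σ^{18} · C_9 = (2641807540224/1953125) · 4862 = 12844468260569088/1953125.


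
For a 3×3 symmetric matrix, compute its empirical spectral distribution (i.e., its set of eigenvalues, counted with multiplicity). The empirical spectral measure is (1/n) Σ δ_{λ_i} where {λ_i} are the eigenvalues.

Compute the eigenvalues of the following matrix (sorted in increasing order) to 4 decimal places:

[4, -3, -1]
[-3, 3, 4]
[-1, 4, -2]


Since M is real symmetric, all three eigenvalues are real; they are the roots of det(λI − M) = λ³ − (tr M) λ² + s λ − det M, where s is the sum of the principal 2×2 minors.
tr M = 4 + 3 + (-2) = 5.
s = (4·3 − (-3)²) + (4·(-2) − (-1)²) + (3·(-2) − 4²) = 3 + (-9) + (-22) = -28.
det M (expand along row 1) = 4·(-22) − (-3)·10 + (-1)·(-9) = -49.
Characteristic polynomial: λ³ − 5λ² − 28λ + 49 = 0.
Substitute λ = y + (tr M)/3 = y + 1.666667 to remove the quadratic term: y³ + p·y + q = 0 with p = s − (tr M)²/3 = -36.333333 and q = −2(tr M)³/27 + (tr M)·s/3 − det M = -6.925926.
Three real roots ⇒ use the trigonometric (Viète) form: r = 2√(−p/3) = 6.960204, φ = arccos(3q/(p·r)) = arccos(0.082162) = 1.488541 rad.
y_k = r·cos(φ/3 − 2πk/3) for k = 0, 1, 2 gives y = 6.120855, -0.190813, -5.930042.
λ_k = y_k + 1.666667 gives λ = 7.7875, 1.4759, -4.2634 (check: the sum is 5.0000 = tr M).

Eigenvalues sorted in increasing order: [-4.2634, 1.4759, 7.7875].


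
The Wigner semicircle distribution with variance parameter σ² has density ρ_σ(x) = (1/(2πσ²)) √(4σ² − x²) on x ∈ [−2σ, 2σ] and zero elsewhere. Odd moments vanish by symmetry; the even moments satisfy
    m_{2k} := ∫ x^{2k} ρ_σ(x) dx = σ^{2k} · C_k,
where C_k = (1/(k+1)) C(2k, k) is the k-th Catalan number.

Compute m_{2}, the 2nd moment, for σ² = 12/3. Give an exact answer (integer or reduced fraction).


By the scaled semicircle moment identity, m_{2k} = σ^{2k} · C_k with k = 1.
C_1 = (1/(k+1)) · C(2k, k) = (1/2) · C(2, 1) = (1/2) · 2 = 1.
σ^{2k} = (σ²)^k = (12/3)^1 = 4.

Therefore m_{2} = σ^{2} · C_1 = 4 · 1 = 4.


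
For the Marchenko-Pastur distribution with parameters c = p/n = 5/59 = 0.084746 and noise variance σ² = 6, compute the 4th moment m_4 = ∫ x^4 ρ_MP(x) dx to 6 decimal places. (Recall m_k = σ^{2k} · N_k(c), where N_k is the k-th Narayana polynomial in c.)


E[X⁴] = σ⁸ (1 + 6c + 6c² + c³) (fourth MP moment). With σ² = 6 (so σ⁸ = 1296) and c = 5/59 = 0.084746: E[X⁴] = 1296 · (1 + 6·0.084746 + 6·(0.084746)² + (0.084746)³) = 1296 · 1.552174.

So E[X^4] = 2011.617858.


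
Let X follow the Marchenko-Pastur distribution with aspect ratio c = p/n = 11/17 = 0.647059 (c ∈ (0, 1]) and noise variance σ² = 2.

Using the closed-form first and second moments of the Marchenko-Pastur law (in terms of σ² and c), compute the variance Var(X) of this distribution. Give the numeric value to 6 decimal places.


Recall the MP moments m_1 = E[X] = σ² and m_2 = E[X²] = σ⁴ (1 + c).
m_1 = E[X] = σ² = 2, so m_1² = 4.
m_2 = E[X²] = σ⁴ (1 + c) = 4 · (1 + 0.647059) = 4 · 1.647059 = 6.588235.
(Note m_2 − m_1² simplifies to c · σ⁴ = 0.647059 · 4.)

Var(X) = m_2 − m_1² = 6.588235 − 4 = 2.588235.


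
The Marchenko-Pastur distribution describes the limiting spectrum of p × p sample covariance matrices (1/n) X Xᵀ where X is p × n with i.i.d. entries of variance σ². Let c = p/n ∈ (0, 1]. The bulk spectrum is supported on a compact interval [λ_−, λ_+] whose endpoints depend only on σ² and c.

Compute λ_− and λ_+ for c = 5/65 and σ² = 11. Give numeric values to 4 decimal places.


c = 5/65 = 0.076923; √c = 0.277350.
λ_− = σ² (1 − √c)² = 11 · (1 − 0.277350)² = 11 · (0.722650)² = 5.744452.
λ_+ = σ² (1 + √c)² = 11 · (1 + 0.277350)² = 11 · (1.277350)² = 17.947856.

Rounded to 4 decimal places: λ_− ≈ 5.7445, λ_+ ≈ 17.9479.


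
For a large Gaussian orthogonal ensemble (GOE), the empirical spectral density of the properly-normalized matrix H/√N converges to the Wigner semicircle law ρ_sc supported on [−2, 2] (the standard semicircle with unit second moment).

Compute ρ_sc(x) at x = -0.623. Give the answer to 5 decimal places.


ρ_sc(x) = (1/(2π)) √(4 − x²). With x = -0.623:
  4 − x² = 4 − (-0.623)² = 4 − 0.388129 = 3.611871.
  √(4 − x²) = 1.900492.
  1/(2π) = 0.159155.
  ρ_sc(-0.623) = 0.159155 · 1.900492 = 0.302473.

Rounded to 5 decimal places: ρ_sc(-0.623) ≈ 0.30247.


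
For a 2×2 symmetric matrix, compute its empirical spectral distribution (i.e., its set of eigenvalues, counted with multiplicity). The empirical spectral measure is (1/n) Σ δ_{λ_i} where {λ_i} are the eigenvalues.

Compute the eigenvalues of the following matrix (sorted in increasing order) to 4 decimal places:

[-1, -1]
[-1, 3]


Since M is real symmetric, both eigenvalues are real; they are the roots of det(λI − M) = λ² − (tr M) λ + det M.
tr M = -1 + 3 = 2.
det M = (-1)·3 − (-1)² = -3 − 1 = -4.
Characteristic polynomial: λ² − 2λ − 4 = 0.
Discriminant Δ = (tr M)² − 4·det M = 4 − (-16) = 20; √Δ = 4.472136.
λ = (tr M ± √Δ)/2 = (2 ± 4.472136)/2, giving (tr M − √Δ)/2 = -1.2361 and (tr M + √Δ)/2 = 3.2361.

Eigenvalues sorted in increasing order: [-1.2361, 3.2361].


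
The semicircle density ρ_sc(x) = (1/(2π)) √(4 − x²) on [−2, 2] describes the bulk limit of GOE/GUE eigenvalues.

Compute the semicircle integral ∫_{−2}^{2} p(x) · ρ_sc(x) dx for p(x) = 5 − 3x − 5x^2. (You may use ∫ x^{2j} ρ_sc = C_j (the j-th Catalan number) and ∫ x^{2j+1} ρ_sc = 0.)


Write p(x) = Σ a_i x^i, split into monomials and integrate each against ρ_sc separately.
Using ∫ x^{2j} ρ_sc = C_j = (1/(j+1)) C(2j, j) (Catalan numbers) and ∫ x^{2j+1} ρ_sc = 0 (odd monomials vanish by symmetry):
  i = 0 (even): a_0 · C_{0} = 5 · 1 = 5
  i = 1 (odd): ∫ x^1 ρ_sc = 0 (vanishes)
  i = 2 (even): a_2 · C_{1} = -5 · 1 = -5

Summing the contributions: ∫_{−2}^{2} p(x) ρ_sc(x) dx = 5 + (-5) = 0.


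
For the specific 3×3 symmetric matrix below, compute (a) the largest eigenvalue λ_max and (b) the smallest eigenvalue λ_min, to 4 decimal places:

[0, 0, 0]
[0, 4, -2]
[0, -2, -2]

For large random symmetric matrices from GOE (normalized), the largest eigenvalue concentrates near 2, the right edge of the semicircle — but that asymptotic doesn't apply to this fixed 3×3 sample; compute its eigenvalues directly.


Since M is real symmetric, all three eigenvalues are real; they are the roots of det(λI − M) = λ³ − (tr M) λ² + s λ − det M, where s is the sum of the principal 2×2 minors.
tr M = 0 + 4 + (-2) = 2.
s = (0·4 − 0²) + (0·(-2) − 0²) + (4·(-2) − (-2)²) = 0 + 0 + (-12) = -12.
det M (expand along row 1) = 0·(-12) − 0·0 + 0·0 = 0.
Characteristic polynomial: λ³ − 2λ² − 12λ = 0.
Substitute λ = y + (tr M)/3 = y + 0.666667 to remove the quadratic term: y³ + p·y + q = 0 with p = s − (tr M)²/3 = -13.333333 and q = −2(tr M)³/27 + (tr M)·s/3 − det M = -8.592593.
Three real roots ⇒ use the trigonometric (Viète) form: r = 2√(−p/3) = 4.216370, φ = arccos(3q/(p·r)) = arccos(0.458530) = 1.094456 rad.
y_k = r·cos(φ/3 − 2πk/3) for k = 0, 1, 2 gives y = 3.938885, -0.666667, -3.272218.
λ_k = y_k + 0.666667 gives λ = 4.6056, 0.0000, -2.6056 (check: the sum is 2.0000 = tr M).

Hence λ_max = 4.6056 and λ_min = -2.6056.


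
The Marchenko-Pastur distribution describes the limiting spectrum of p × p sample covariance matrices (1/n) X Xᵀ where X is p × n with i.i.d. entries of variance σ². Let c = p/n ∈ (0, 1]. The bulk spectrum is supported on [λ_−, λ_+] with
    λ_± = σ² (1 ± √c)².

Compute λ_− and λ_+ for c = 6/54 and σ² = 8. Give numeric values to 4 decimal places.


c = 6/54 = 0.111111; √c = 0.333333.
λ_− = σ² (1 − √c)² = 8 · (1 − 0.333333)² = 8 · (0.666667)² = 3.555556.
λ_+ = σ² (1 + √c)² = 8 · (1 + 0.333333)² = 8 · (1.333333)² = 14.222222.

Rounded to 4 decimal places: λ_− ≈ 3.5556, λ_+ ≈ 14.2222.


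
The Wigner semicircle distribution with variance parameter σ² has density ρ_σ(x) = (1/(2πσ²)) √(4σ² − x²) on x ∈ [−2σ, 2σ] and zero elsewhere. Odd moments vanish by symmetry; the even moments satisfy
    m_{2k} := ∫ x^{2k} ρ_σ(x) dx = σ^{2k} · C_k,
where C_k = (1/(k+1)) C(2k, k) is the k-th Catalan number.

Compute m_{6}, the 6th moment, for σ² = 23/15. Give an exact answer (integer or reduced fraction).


By the scaled semicircle moment identity, m_{2k} = σ^{2k} · C_k with k = 3.
C_3 = (1/(k+1)) · C(2k, k) = (1/4) · C(6, 3) = (1/4) · 20 = 5.
σ^{2k} = (σ²)^k = (23/15)^3 = 12167/3375.

Therefore m_{6} = σ^{6} · C_3 = (12167/3375) · 5 = 12167/675.


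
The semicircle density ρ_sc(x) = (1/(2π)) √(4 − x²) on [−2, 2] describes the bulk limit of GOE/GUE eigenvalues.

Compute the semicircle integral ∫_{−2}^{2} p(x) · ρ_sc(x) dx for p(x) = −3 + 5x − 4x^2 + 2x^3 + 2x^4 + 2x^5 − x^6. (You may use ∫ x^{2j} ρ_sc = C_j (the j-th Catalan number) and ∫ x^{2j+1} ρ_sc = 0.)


Write p(x) = Σ a_i x^i, split into monomials and integrate each against ρ_sc separately.
Using ∫ x^{2j} ρ_sc = C_j = (1/(j+1)) C(2j, j) (Catalan numbers) and ∫ x^{2j+1} ρ_sc = 0 (odd monomials vanish by symmetry):
  i = 0 (even): a_0 · C_{0} = -3 · 1 = -3
  i = 1 (odd): ∫ x^1 ρ_sc = 0 (vanishes)
  i = 2 (even): a_2 · C_{1} = -4 · 1 = -4
  i = 3 (odd): ∫ x^3 ρ_sc = 0 (vanishes)
  i = 4 (even): a_4 · C_{2} = 2 · 2 = 4
  i = 5 (odd): ∫ x^5 ρ_sc = 0 (vanishes)
  i = 6 (even): a_6 · C_{3} = -1 · 5 = -5

Summing the contributions: ∫_{−2}^{2} p(x) ρ_sc(x) dx = (-3) + (-4) + 4 + (-5) = -8.


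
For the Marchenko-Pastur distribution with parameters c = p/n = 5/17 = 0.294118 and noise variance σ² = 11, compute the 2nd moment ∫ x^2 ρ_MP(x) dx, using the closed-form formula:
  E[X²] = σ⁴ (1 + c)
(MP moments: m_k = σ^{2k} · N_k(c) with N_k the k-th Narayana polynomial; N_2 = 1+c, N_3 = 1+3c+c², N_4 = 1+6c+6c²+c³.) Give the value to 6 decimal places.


E[X²] = σ⁴ (1 + c) (second MP moment). With σ² = 11 (so σ⁴ = 121) and c = 5/17 = 0.294118: E[X²] = 121 · (1 + 0.294118) = 121 · 1.294118.

So E[X^2] = 156.588235.


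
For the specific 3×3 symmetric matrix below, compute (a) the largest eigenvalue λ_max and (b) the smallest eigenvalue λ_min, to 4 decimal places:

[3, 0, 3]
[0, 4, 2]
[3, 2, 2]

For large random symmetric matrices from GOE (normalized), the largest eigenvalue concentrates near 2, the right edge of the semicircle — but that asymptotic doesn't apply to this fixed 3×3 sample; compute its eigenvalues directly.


Since M is real symmetric, all three eigenvalues are real; they are the roots of det(λI − M) = λ³ − (tr M) λ² + s λ − det M, where s is the sum of the principal 2×2 minors.
tr M = 3 + 4 + 2 = 9.
s = (3·4 − 0²) + (3·2 − 3²) + (4·2 − 2²) = 12 + (-3) + 4 = 13.
det M (expand along row 1) = 3·4 − 0·(-6) + 3·(-12) = -24.
Characteristic polynomial: λ³ − 9λ² + 13λ + 24 = 0.
Substitute λ = y + (tr M)/3 = y + 3.000000 to remove the quadratic term: y³ + p·y + q = 0 with p = s − (tr M)²/3 = -14.000000 and q = −2(tr M)³/27 + (tr M)·s/3 − det M = 9.000000.
Three real roots ⇒ use the trigonometric (Viète) form: r = 2√(−p/3) = 4.320494, φ = arccos(3q/(p·r)) = arccos(-0.446378) = 2.033509 rad.
y_k = r·cos(φ/3 − 2πk/3) for k = 0, 1, 2 gives y = 3.365368, 0.663744, -4.029112.
λ_k = y_k + 3.000000 gives λ = 6.3654, 3.6637, -1.0291 (check: the sum is 9.0000 = tr M).

Hence λ_max = 6.3654 and λ_min = -1.0291.


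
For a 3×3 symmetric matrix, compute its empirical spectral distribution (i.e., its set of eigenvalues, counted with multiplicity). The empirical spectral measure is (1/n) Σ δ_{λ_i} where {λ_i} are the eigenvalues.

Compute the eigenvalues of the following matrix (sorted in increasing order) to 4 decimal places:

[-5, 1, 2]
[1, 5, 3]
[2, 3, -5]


Since M is real symmetric, all three eigenvalues are real; they are the roots of det(λI − M) = λ³ − (tr M) λ² + s λ − det M, where s is the sum of the principal 2×2 minors.
tr M = -5 + 5 + (-5) = -5.
s = ((-5)·5 − 1²) + ((-5)·(-5) − 2²) + (5·(-5) − 3²) = -26 + 21 + (-34) = -39.
det M (expand along row 1) = (-5)·(-34) − 1·(-11) + 2·(-7) = 167.
Characteristic polynomial: λ³ + 5λ² − 39λ − 167 = 0.
Substitute λ = y + (tr M)/3 = y − 1.666667 to remove the quadratic term: y³ + p·y + q = 0 with p = s − (tr M)²/3 = -47.333333 and q = −2(tr M)³/27 + (tr M)·s/3 − det M = -92.740741.
Three real roots ⇒ use the trigonometric (Viète) form: r = 2√(−p/3) = 7.944250, φ = arccos(3q/(p·r)) = arccos(0.739898) = 0.737878 rad.
y_k = r·cos(φ/3 − 2πk/3) for k = 0, 1, 2 gives y = 7.705162, -2.177411, -5.527751.
λ_k = y_k − 1.666667 gives λ = 6.0385, -3.8441, -7.1944 (check: the sum is -5.0000 = tr M).

Eigenvalues sorted in increasing order: [-7.1944, -3.8441, 6.0385].


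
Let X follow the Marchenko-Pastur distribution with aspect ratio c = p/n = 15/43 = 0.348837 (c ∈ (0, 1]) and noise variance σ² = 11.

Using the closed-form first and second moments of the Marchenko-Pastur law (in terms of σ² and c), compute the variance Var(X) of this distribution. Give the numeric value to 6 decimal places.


Recall the MP moments m_1 = E[X] = σ² and m_2 = E[X²] = σ⁴ (1 + c).
m_1 = E[X] = σ² = 11, so m_1² = 121.
m_2 = E[X²] = σ⁴ (1 + c) = 121 · (1 + 0.348837) = 121 · 1.348837 = 163.209302.
(Note m_2 − m_1² simplifies to c · σ⁴ = 0.348837 · 121.)

Var(X) = m_2 − m_1² = 163.209302 − 121 = 42.209302.


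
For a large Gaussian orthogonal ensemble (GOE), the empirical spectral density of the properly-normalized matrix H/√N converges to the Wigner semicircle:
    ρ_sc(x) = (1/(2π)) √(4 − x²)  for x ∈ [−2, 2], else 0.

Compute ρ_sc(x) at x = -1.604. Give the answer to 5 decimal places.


ρ_sc(x) = (1/(2π)) √(4 − x²). With x = -1.604:
  4 − x² = 4 − (-1.604)² = 4 − 2.572816 = 1.427184.
  √(4 − x²) = 1.194648.
  1/(2π) = 0.159155.
  ρ_sc(-1.604) = 0.159155 · 1.194648 = 0.190134.

Rounded to 5 decimal places: ρ_sc(-1.604) ≈ 0.19013.


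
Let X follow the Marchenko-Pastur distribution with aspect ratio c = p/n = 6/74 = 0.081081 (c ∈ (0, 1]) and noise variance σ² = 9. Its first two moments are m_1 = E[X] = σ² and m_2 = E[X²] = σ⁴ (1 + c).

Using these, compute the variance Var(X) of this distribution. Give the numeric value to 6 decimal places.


m_1 = E[X] = σ² = 9, so m_1² = 81.
m_2 = E[X²] = σ⁴ (1 + c) = 81 · (1 + 0.081081) = 81 · 1.081081 = 87.567568.
(Note m_2 − m_1² simplifies to c · σ⁴ = 0.081081 · 81.)

Var(X) = m_2 − m_1² = 87.567568 − 81 = 6.567568.


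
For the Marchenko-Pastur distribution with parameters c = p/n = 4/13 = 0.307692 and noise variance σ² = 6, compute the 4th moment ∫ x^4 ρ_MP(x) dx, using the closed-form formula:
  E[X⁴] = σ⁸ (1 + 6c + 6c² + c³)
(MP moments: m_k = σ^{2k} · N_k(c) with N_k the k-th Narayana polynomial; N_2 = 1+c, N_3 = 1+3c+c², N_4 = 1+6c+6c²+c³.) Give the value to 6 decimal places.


E[X⁴] = σ⁸ (1 + 6c + 6c² + c³) (fourth MP moment). With σ² = 6 (so σ⁸ = 1296) and c = 4/13 = 0.307692: E[X⁴] = 1296 · (1 + 6·0.307692 + 6·(0.307692)² + (0.307692)³) = 1296 · 3.443332.

So E[X^4] = 4462.558034.


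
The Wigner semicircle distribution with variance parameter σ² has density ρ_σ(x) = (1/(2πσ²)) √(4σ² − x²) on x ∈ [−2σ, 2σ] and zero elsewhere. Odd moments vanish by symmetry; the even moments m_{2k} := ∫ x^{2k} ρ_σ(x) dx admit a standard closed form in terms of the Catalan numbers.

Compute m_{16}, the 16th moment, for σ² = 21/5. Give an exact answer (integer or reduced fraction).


By the scaled semicircle moment identity, m_{2k} = σ^{2k} · C_k with k = 8.
C_8 = (1/(k+1)) · C(2k, k) = (1/9) · C(16, 8) = (1/9) · 12870 = 1430.
σ^{2k} = (σ²)^k = (21/5)^8 = 37822859361/390625.

Therefore m_{16} = σ^{16} · C_8 = (37822859361/390625) · 1430 = 10817337777246/78125.


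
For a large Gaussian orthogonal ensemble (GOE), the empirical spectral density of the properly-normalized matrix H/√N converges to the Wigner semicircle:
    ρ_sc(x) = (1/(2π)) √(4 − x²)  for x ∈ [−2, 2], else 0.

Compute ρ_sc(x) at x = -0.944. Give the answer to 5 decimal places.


ρ_sc(x) = (1/(2π)) √(4 − x²). With x = -0.944:
  4 − x² = 4 − (-0.944)² = 4 − 0.891136 = 3.108864.
  √(4 − x²) = 1.763197.
  1/(2π) = 0.159155.
  ρ_sc(-0.944) = 0.159155 · 1.763197 = 0.280622.

Rounded to 5 decimal places: ρ_sc(-0.944) ≈ 0.28062.


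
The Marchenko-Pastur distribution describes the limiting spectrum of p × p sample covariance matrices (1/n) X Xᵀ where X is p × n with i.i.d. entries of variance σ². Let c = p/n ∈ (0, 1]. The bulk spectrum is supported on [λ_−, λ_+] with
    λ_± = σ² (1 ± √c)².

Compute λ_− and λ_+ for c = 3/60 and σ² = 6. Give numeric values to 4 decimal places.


c = 3/60 = 0.050000; √c = 0.223607.
λ_− = σ² (1 − √c)² = 6 · (1 − 0.223607)² = 6 · (0.776393)² = 3.616718.
λ_+ = σ² (1 + √c)² = 6 · (1 + 0.223607)² = 6 · (1.223607)² = 8.983282.

Rounded to 4 decimal places: λ_− ≈ 3.6167, λ_+ ≈ 8.9833.


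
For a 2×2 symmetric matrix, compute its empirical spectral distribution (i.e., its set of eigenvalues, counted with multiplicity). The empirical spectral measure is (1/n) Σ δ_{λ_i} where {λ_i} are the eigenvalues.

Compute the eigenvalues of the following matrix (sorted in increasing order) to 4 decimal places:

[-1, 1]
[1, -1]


Since M is real symmetric, both eigenvalues are real; they are the roots of det(λI − M) = λ² − (tr M) λ + det M.
tr M = -1 + (-1) = -2.
det M = (-1)·(-1) − 1² = 1 − 1 = 0.
Characteristic polynomial: λ² + 2λ = 0.
Discriminant Δ = (tr M)² − 4·det M = 4 − 0 = 4; √Δ = 2.000000.
λ = (tr M ± √Δ)/2 = (-2 ± 2.000000)/2, giving (tr M − √Δ)/2 = -2.0000 and (tr M + √Δ)/2 = 0.0000.

Eigenvalues sorted in increasing order: [-2.0000, 0.0000].


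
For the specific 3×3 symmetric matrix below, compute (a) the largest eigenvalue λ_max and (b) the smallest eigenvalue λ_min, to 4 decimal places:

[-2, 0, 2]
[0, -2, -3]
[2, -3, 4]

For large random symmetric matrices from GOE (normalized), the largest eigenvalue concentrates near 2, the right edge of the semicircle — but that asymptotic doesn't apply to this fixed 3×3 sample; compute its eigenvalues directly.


Since M is real symmetric, all three eigenvalues are real; they are the roots of det(λI − M) = λ³ − (tr M) λ² + s λ − det M, where s is the sum of the principal 2×2 minors.
tr M = -2 + (-2) + 4 = 0.
s = ((-2)·(-2) − 0²) + ((-2)·4 − 2²) + ((-2)·4 − (-3)²) = 4 + (-12) + (-17) = -25.
det M (expand along row 1) = (-2)·(-17) − 0·6 + 2·4 = 42.
Characteristic polynomial: λ³ − 25λ − 42 = 0.
Substitute λ = y + (tr M)/3 = y + 0.000000 to remove the quadratic term: y³ + p·y + q = 0 with p = s − (tr M)²/3 = -25.000000 and q = −2(tr M)³/27 + (tr M)·s/3 − det M = -42.000000.
Three real roots ⇒ use the trigonometric (Viète) form: r = 2√(−p/3) = 5.773503, φ = arccos(3q/(p·r)) = arccos(0.872954) = 0.509572 rad.
y_k = r·cos(φ/3 − 2πk/3) for k = 0, 1, 2 gives y = 5.690416, -2.000000, -3.690416.
λ_k = y_k + 0.000000 gives λ = 5.6904, -2.0000, -3.6904 (check: the sum is 0.0000 = tr M).

Hence λ_max = 5.6904 and λ_min = -3.6904.


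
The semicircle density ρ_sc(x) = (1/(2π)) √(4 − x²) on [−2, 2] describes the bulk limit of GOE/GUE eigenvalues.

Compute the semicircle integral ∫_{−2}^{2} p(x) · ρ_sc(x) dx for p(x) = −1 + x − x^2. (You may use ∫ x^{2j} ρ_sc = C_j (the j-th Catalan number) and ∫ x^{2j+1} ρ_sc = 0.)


Write p(x) = Σ a_i x^i, split into monomials and integrate each against ρ_sc separately.
Using ∫ x^{2j} ρ_sc = C_j = (1/(j+1)) C(2j, j) (Catalan numbers) and ∫ x^{2j+1} ρ_sc = 0 (odd monomials vanish by symmetry):
  i = 0 (even): a_0 · C_{0} = -1 · 1 = -1
  i = 1 (odd): ∫ x^1 ρ_sc = 0 (vanishes)
  i = 2 (even): a_2 · C_{1} = -1 · 1 = -1

Summing the contributions: ∫_{−2}^{2} p(x) ρ_sc(x) dx = (-1) + (-1) = -2.


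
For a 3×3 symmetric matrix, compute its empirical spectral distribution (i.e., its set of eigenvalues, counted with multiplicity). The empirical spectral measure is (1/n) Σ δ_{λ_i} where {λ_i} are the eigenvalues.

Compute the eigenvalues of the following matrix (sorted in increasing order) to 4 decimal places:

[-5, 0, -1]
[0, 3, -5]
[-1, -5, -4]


Since M is real symmetric, all three eigenvalues are real; they are the roots of det(λI − M) = λ³ − (tr M) λ² + s λ − det M, where s is the sum of the principal 2×2 minors.
tr M = -5 + 3 + (-4) = -6.
s = ((-5)·3 − 0²) + ((-5)·(-4) − (-1)²) + (3·(-4) − (-5)²) = -15 + 19 + (-37) = -33.
det M (expand along row 1) = (-5)·(-37) − 0·(-5) + (-1)·3 = 182.
Characteristic polynomial: λ³ + 6λ² − 33λ − 182 = 0.
Substitute λ = y + (tr M)/3 = y − 2.000000 to remove the quadratic term: y³ + p·y + q = 0 with p = s − (tr M)²/3 = -45.000000 and q = −2(tr M)³/27 + (tr M)·s/3 − det M = -100.000000.
Three real roots ⇒ use the trigonometric (Viète) form: r = 2√(−p/3) = 7.745967, φ = arccos(3q/(p·r)) = arccos(0.860663) = 0.534226 rad.
y_k = r·cos(φ/3 − 2πk/3) for k = 0, 1, 2 gives y = 7.623475, -2.623475, -5.000000.
λ_k = y_k − 2.000000 gives λ = 5.6235, -4.6235, -7.0000 (check: the sum is -6.0000 = tr M).

Eigenvalues sorted in increasing order: [-7.0000, -4.6235, 5.6235].


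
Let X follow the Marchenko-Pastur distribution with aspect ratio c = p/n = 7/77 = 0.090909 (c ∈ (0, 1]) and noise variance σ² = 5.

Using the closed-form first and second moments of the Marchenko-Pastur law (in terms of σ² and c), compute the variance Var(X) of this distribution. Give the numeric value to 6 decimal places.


Recall the MP moments m_1 = E[X] = σ² and m_2 = E[X²] = σ⁴ (1 + c).
m_1 = E[X] = σ² = 5, so m_1² = 25.
m_2 = E[X²] = σ⁴ (1 + c) = 25 · (1 + 0.090909) = 25 · 1.090909 = 27.272727.
(Note m_2 − m_1² simplifies to c · σ⁴ = 0.090909 · 25.)

Var(X) = m_2 − m_1² = 27.272727 − 25 = 2.272727.


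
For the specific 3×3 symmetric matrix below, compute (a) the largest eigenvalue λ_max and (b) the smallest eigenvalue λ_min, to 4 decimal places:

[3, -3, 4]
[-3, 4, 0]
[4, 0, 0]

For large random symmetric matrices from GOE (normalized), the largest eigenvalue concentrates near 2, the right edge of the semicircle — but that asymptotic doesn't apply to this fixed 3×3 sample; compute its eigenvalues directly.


Since M is real symmetric, all three eigenvalues are real; they are the roots of det(λI − M) = λ³ − (tr M) λ² + s λ − det M, where s is the sum of the principal 2×2 minors.
tr M = 3 + 4 + 0 = 7.
s = (3·4 − (-3)²) + (3·0 − 4²) + (4·0 − 0²) = 3 + (-16) + 0 = -13.
det M (expand along row 1) = 3·0 − (-3)·0 + 4·(-16) = -64.
Characteristic polynomial: λ³ − 7λ² − 13λ + 64 = 0.
Substitute λ = y + (tr M)/3 = y + 2.333333 to remove the quadratic term: y³ + p·y + q = 0 with p = s − (tr M)²/3 = -29.333333 and q = −2(tr M)³/27 + (tr M)·s/3 − det M = 8.259259.
Three real roots ⇒ use the trigonometric (Viète) form: r = 2√(−p/3) = 6.253888, φ = arccos(3q/(p·r)) = arccos(-0.135067) = 1.706278 rad.
y_k = r·cos(φ/3 − 2πk/3) for k = 0, 1, 2 gives y = 5.269337, 0.282333, -5.551670.
λ_k = y_k + 2.333333 gives λ = 7.6027, 2.6157, -3.2183 (check: the sum is 7.0000 = tr M).

Hence λ_max = 7.6027 and λ_min = -3.2183.


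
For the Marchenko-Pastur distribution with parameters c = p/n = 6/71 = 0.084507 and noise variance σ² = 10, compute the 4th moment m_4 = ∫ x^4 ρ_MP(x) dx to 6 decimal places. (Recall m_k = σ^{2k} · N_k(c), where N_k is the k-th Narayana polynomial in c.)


E[X⁴] = σ⁸ (1 + 6c + 6c² + c³) (fourth MP moment). With σ² = 10 (so σ⁸ = 10000) and c = 6/71 = 0.084507: E[X⁴] = 10000 · (1 + 6·0.084507 + 6·(0.084507)² + (0.084507)³) = 10000 · 1.550494.

So E[X^4] = 15504.943967.


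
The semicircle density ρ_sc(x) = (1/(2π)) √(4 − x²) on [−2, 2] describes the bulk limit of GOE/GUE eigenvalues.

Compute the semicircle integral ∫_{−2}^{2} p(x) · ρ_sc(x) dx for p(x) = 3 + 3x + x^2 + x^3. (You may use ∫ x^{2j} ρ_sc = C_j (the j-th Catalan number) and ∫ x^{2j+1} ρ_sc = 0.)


Write p(x) = Σ a_i x^i, split into monomials and integrate each against ρ_sc separately.
Using ∫ x^{2j} ρ_sc = C_j = (1/(j+1)) C(2j, j) (Catalan numbers) and ∫ x^{2j+1} ρ_sc = 0 (odd monomials vanish by symmetry):
  i = 0 (even): a_0 · C_{0} = 3 · 1 = 3
  i = 1 (odd): ∫ x^1 ρ_sc = 0 (vanishes)
  i = 2 (even): a_2 · C_{1} = 1 · 1 = 1
  i = 3 (odd): ∫ x^3 ρ_sc = 0 (vanishes)

Summing the contributions: ∫_{−2}^{2} p(x) ρ_sc(x) dx = 3 + 1 = 4.


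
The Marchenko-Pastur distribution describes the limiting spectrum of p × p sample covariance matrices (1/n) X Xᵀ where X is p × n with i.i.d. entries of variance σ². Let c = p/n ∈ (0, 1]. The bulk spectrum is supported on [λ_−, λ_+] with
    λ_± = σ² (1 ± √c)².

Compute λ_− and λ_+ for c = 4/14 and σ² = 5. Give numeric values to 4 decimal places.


c = 4/14 = 0.285714; √c = 0.534522.
λ_− = σ² (1 − √c)² = 5 · (1 − 0.534522)² = 5 · (0.465478)² = 1.083347.
λ_+ = σ² (1 + √c)² = 5 · (1 + 0.534522)² = 5 · (1.534522)² = 11.773796.

Rounded to 4 decimal places: λ_− ≈ 1.0833, λ_+ ≈ 11.7738.


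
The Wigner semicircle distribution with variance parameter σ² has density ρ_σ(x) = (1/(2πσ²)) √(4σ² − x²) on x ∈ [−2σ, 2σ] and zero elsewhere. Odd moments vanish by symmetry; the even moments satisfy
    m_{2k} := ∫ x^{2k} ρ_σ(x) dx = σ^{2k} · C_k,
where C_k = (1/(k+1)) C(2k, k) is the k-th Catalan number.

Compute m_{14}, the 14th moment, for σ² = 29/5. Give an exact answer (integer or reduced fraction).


By the scaled semicircle moment identity, m_{2k} = σ^{2k} · C_k with k = 7.
C_7 = (1/(k+1)) · C(2k, k) = (1/8) · C(14, 7) = (1/8) · 3432 = 429.
σ^{2k} = (σ²)^k = (29/5)^7 = 17249876309/78125.

Therefore m_{14} = σ^{14} · C_7 = (17249876309/78125) · 429 = 7400196936561/78125.


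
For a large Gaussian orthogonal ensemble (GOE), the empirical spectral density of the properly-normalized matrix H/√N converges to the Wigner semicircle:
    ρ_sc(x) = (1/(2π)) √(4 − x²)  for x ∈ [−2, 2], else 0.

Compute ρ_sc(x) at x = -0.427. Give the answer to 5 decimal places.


ρ_sc(x) = (1/(2π)) √(4 − x²). With x = -0.427:
  4 − x² = 4 − (-0.427)² = 4 − 0.182329 = 3.817671.
  √(4 − x²) = 1.953886.
  1/(2π) = 0.159155.
  ρ_sc(-0.427) = 0.159155 · 1.953886 = 0.310971.

Rounded to 5 decimal places: ρ_sc(-0.427) ≈ 0.31097.


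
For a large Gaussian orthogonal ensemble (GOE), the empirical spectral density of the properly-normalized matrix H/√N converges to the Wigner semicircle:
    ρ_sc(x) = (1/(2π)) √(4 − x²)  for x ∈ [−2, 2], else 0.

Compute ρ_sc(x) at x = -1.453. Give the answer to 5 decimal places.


ρ_sc(x) = (1/(2π)) √(4 − x²). With x = -1.453:
  4 − x² = 4 − (-1.453)² = 4 − 2.111209 = 1.888791.
  √(4 − x²) = 1.374333.
  1/(2π) = 0.159155.
  ρ_sc(-1.453) = 0.159155 · 1.374333 = 0.218732.

Rounded to 5 decimal places: ρ_sc(-1.453) ≈ 0.21873.
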